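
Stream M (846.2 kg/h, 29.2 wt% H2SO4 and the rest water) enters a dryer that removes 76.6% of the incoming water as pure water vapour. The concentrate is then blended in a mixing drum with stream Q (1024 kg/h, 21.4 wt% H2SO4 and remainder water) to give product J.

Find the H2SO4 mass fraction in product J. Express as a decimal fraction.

Vapour removed = 0.766×0.708×846.2 = 458.92 kg/h; concentrate = 387.28 kg/h.
H2SO4 reaching the mixer = 247.09 (from concentrate) + 1024×0.214 = 466.23 kg/h.
Product flow = 387.28 + 1024 = 1411.3 kg/h; H2SO4 fraction = 0.3304.

0.3304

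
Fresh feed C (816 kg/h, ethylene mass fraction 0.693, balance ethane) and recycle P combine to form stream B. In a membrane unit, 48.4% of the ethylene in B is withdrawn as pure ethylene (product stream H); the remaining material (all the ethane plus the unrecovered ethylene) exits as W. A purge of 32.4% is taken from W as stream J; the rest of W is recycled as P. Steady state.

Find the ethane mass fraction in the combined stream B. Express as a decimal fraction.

0.471

ethane enters only via C and leaves only via the purge: 816×0.307 = 0.324×(ethane in W), and the membrane unit passes all ethane, so ethane in B = ethane in W = 773.19 kg/h.
ethylene in B: m_A = 816×0.693 + (1−0.324)·(1−0.484)·m_A, so m_A = 565.49/0.6512 = 868.4 kg/h.
B = 868.4 + 773.19 = 1641.6 kg/h.
ethane fraction in B = 773.19/1641.6 = 0.471.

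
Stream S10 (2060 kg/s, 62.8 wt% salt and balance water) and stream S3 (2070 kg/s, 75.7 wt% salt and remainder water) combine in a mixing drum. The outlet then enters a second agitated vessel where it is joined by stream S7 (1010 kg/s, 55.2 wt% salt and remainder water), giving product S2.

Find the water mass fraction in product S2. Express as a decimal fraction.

Overall, product flow = 5140 kg/s.
water in = 2060×0.372 + 2070×0.243 + 1010×0.448 = 1721.8 kg/s.
water fraction in S2 = 0.335.

0.335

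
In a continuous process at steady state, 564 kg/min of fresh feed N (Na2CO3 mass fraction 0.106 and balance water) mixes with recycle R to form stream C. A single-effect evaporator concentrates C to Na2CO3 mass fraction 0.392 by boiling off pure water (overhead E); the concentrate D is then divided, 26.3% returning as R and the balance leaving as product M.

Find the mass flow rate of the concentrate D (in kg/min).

206.9 kg/min

Overall Na2CO3 balance (none leaves overhead): Na2CO3 in fresh feed = Na2CO3 in product, i.e. 564×0.106 = (1−0.263)·D·0.392.
D = 59.784/(0.392×0.737) = 206.93 kg/min.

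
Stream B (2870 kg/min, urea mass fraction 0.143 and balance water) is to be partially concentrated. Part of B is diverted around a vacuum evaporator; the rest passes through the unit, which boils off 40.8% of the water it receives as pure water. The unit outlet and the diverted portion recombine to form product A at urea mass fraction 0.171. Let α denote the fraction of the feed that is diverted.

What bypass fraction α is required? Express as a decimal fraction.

All 2870×0.143 = 410.41 kg/min of urea reaches A, so A = 410.41/0.171 = 2400.1 kg/min and vapour = 469.94 kg/min.
The evaporator receives (1−α)·2870 of feed at 0.857 water and removes 0.408 of that water:
0.408×0.857×(1−α)×2870 = 469.94
(1−α) = 469.94/1003.5 = 0.4683;  α = 0.5317.

0.532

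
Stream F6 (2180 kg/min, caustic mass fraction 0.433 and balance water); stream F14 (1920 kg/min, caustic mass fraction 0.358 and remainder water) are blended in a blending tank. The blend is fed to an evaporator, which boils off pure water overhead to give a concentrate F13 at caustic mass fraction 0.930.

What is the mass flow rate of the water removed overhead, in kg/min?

caustic entering = 2180×0.433 + 1920×0.358 = 1631.3 kg/min.
All caustic reports to F13, so F13 = 1631.3/0.930 = 1754.1 kg/min.
Total feed = 4100 kg/min; overhead = 4100 − 1754.1 = 2345.9 kg/min.

2346 kg/min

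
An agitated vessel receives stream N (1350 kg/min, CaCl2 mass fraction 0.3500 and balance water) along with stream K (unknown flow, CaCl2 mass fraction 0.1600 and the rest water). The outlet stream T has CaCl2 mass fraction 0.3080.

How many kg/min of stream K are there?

Let K be the unknown flow. Total out = 1350 + K.
CaCl2 balance: 472.5 + 0.160·K = 0.308·(1350 + K)
(0.160 − 0.308)·K = 0.308×1350 − 472.5 = -56.7
K = -56.7 / -0.148 = 383.11 kg/min

383.1 kg/min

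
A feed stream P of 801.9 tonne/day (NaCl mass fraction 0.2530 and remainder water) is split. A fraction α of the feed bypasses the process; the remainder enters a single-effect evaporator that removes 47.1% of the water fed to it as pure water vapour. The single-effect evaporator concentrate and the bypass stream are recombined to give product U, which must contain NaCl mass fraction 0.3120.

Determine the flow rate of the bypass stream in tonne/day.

All 801.9×0.253 = 202.88 tonne/day of NaCl reaches U, so U = 202.88/0.312 = 650.26 tonne/day and vapour = 151.64 tonne/day.
The evaporator receives (1−α)·801.9 of feed at 0.747 water and removes 0.471 of that water:
0.471×0.747×(1−α)×801.9 = 151.64
(1−α) = 151.64/282.14 = 0.5375;  α = 0.4625.
Bypass flow = 0.4625×801.9 = 370.9 tonne/day.

370.9 tonne/day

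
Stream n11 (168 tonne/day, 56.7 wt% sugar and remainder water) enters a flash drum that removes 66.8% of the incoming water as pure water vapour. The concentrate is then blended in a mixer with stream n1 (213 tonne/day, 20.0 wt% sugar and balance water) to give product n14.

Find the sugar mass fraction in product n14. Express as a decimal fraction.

Vapour removed = 0.668×0.433×168 = 48.593 tonne/day; concentrate = 119.41 tonne/day.
sugar reaching the mixer = 95.256 (from concentrate) + 213×0.200 = 137.86 tonne/day.
Product flow = 119.41 + 213 = 332.41 tonne/day; sugar fraction = 0.415.

0.415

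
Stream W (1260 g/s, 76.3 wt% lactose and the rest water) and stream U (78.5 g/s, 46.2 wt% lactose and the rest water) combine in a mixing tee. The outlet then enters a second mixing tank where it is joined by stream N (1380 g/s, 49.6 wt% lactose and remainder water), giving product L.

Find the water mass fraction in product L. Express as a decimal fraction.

Overall, product flow = 2718.5 g/s.
water in = 1260×0.237 + 78.5×0.538 + 1380×0.504 = 1036.4 g/s.
water fraction in L = 0.381.

0.381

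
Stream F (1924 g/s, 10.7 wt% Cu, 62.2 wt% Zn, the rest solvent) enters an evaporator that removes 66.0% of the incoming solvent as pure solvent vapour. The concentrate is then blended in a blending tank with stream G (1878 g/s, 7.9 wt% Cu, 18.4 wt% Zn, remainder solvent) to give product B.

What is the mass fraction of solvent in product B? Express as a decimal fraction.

0.4515

Vapour removed = 0.660×0.271×1924 = 344.13 g/s; concentrate = 1579.9 g/s.
solvent reaching the mixer = 177.28 (from concentrate) + 1878×0.737 = 1561.4 g/s.
Product flow = 1579.9 + 1878 = 3457.9 g/s; solvent fraction = 0.4515.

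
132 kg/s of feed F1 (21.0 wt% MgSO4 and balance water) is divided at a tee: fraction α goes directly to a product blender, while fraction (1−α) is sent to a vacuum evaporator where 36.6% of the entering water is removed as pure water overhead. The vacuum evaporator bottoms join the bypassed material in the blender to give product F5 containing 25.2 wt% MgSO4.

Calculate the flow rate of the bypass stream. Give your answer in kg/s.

55.91 kg/s

All 132×0.210 = 27.72 kg/s of MgSO4 reaches F5, so F5 = 27.72/0.252 = 110 kg/s and vapour = 22 kg/s.
The evaporator receives (1−α)·132 of feed at 0.790 water and removes 0.366 of that water:
0.366×0.790×(1−α)×132 = 22
(1−α) = 22/38.166 = 0.5764;  α = 0.4236.
Bypass flow = 0.4236×132 = 55.912 kg/s.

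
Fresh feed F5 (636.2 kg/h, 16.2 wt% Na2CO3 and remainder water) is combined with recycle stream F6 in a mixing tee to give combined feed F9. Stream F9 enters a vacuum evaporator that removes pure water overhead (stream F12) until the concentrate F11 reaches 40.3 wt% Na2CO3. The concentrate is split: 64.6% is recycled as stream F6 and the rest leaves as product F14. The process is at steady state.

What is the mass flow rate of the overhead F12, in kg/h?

380.5 kg/h

Overall Na2CO3 balance (none leaves overhead): Na2CO3 in fresh feed = Na2CO3 in product, i.e. 636.2×0.162 = (1−0.646)·F11·0.403.
F11 = 103.06/(0.403×0.354) = 722.44 kg/h.
Recycle F6 = 0.646×722.44 = 466.69 kg/h.
Combined feed F9 = 636.2 + 466.69 = 1102.9 kg/h.
Overhead F12 = F9 − F11 = 1102.9 − 722.44 = 380.46 kg/h.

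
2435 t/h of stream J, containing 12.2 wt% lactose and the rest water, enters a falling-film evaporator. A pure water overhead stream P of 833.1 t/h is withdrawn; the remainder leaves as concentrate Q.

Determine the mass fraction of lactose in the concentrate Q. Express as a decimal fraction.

lactose is not removed: 2435×0.122 = 297.07 t/h of lactose enters Q.
Concentrate = 2435 − 833.1 = 1601.9 t/h.
Mass fraction = 297.07/1601.9 = 0.185.

0.185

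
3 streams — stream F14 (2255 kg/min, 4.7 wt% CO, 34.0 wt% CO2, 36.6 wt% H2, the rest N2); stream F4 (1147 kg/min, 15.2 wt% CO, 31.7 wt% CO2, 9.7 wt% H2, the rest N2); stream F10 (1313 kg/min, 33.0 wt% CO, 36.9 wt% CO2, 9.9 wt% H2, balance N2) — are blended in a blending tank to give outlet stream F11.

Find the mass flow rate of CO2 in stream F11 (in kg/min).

1615 kg/min

CO2 out = CO2 in = 2255×0.340 + 1147×0.317 + 1313×0.369 = 1614.8 kg/min.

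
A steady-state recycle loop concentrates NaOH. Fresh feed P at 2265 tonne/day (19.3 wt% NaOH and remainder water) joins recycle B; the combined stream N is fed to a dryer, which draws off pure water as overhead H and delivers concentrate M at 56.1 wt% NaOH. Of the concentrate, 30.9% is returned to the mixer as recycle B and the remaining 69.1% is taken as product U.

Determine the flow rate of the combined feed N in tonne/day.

Overall NaOH balance (none leaves overhead): NaOH in fresh feed = NaOH in product, i.e. 2265×0.193 = (1−0.309)·M·0.561.
M = 437.15/(0.561×0.691) = 1127.7 tonne/day.
Recycle B = 0.309×1127.7 = 348.45 tonne/day.
Combined feed N = 2265 + 348.45 = 2613.5 tonne/day.

2613 tonne/day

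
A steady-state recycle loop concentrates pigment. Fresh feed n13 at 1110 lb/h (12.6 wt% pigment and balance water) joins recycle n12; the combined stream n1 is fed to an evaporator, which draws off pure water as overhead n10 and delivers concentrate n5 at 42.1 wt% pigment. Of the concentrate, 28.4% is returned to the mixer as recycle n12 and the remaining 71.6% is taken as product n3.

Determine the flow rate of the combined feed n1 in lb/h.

Overall pigment balance (none leaves overhead): pigment in fresh feed = pigment in product, i.e. 1110×0.126 = (1−0.284)·n5·0.421.
n5 = 139.86/(0.421×0.716) = 463.98 lb/h.
Recycle n12 = 0.284×463.98 = 131.77 lb/h.
Combined feed n1 = 1110 + 131.77 = 1241.8 lb/h.

1242 lb/h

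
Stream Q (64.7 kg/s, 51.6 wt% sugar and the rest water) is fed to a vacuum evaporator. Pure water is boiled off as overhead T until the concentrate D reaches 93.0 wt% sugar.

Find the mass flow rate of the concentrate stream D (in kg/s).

35.9 kg/s

sugar is conserved: 64.7×0.516 = 33.385 kg/s all reports to the concentrate.
Concentrate = 33.385/(target fraction) = 35.898 kg/s.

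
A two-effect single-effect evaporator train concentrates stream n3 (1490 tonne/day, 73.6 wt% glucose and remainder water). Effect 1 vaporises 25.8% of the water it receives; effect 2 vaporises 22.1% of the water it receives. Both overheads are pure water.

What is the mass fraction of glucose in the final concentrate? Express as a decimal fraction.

0.828

water in feed = 1490×0.264 = 393.36 tonne/day.
After stage 1: water left = (1−0.258)×393.36 = 291.87; stream total = 1388.5 tonne/day.
After stage 2: water left = (1−0.221)×291.87 = 227.37; final concentrate = 1324 tonne/day.
glucose fraction = 1096.6/1324 = 0.828.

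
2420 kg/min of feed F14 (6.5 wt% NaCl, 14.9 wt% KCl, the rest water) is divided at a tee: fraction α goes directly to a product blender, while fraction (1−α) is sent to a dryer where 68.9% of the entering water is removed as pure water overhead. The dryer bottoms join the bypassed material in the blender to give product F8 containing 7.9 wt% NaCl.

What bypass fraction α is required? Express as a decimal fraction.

All 2420×0.065 = 157.3 kg/min of NaCl reaches F8, so F8 = 157.3/0.079 = 1991.1 kg/min and vapour = 428.86 kg/min.
The evaporator receives (1−α)·2420 of feed at 0.786 water and removes 0.689 of that water:
0.689×0.786×(1−α)×2420 = 428.86
(1−α) = 428.86/1310.6 = 0.3272;  α = 0.6728.

0.673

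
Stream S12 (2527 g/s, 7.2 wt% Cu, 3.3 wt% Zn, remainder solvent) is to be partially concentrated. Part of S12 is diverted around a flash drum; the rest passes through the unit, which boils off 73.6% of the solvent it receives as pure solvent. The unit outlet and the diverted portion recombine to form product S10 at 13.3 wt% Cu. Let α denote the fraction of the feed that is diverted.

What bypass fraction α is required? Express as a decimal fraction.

All 2527×0.072 = 181.94 g/s of Cu reaches S10, so S10 = 181.94/0.133 = 1368 g/s and vapour = 1159 g/s.
The evaporator receives (1−α)·2527 of feed at 0.895 solvent and removes 0.736 of that solvent:
0.736×0.895×(1−α)×2527 = 1159
(1−α) = 1159/1664.6 = 0.6963;  α = 0.3037.

0.304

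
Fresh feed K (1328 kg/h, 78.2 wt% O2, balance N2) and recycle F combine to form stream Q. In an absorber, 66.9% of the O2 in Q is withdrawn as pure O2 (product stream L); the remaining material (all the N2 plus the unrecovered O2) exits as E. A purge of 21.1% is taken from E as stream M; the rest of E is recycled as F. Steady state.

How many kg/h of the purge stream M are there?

387.7 kg/h

N2 enters only via K and leaves only via the purge: 1328×0.218 = 0.211×(N2 in E), and the absorber passes all N2, so N2 in Q = N2 in E = 1372.1 kg/h.
O2 in Q: m_A = 1328×0.782 + (1−0.211)·(1−0.669)·m_A, so m_A = 1038.5/0.7388 = 1405.6 kg/h.
E = (1−0.669)×1405.6 + 1372.1 = 1837.3 kg/h.
Purge M = 0.211×1837.3 = 387.67 kg/h.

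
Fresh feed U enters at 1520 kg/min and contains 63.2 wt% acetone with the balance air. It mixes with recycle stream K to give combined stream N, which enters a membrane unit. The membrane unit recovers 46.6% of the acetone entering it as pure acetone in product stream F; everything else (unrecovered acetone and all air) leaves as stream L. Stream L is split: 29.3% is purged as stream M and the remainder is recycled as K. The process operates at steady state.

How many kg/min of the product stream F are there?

719.2 kg/min

acetone in N: m_A = 1520×0.632 + (1−0.293)·(1−0.466)·m_A, so m_A = 960.64/0.6225 = 1543.3 kg/min.
Product F = 0.466×1543.3 = 719.17 kg/min.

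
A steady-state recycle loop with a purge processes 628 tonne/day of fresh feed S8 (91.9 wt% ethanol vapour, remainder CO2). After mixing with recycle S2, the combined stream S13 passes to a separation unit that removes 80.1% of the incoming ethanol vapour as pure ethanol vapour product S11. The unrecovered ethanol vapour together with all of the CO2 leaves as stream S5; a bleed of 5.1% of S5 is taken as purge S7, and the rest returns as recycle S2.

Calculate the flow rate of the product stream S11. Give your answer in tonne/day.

ethanol vapour in S13: m_A = 628×0.919 + (1−0.051)·(1−0.801)·m_A, so m_A = 577.13/0.8111 = 711.5 tonne/day.
Product S11 = 0.801×711.5 = 569.91 tonne/day.

569.9 tonne/day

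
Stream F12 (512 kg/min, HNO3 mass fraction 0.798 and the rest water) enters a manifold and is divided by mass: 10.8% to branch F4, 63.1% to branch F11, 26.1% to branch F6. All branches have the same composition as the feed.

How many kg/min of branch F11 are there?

Branch F11 flow = 0.631×512 = 323.07 kg/min.

323.1 kg/min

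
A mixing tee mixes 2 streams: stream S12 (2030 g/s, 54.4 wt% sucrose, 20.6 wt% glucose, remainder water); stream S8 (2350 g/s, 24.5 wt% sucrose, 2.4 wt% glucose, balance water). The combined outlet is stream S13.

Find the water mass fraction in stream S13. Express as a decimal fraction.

0.508

Total flow out = 2030 + 2350 = 4380 g/s.
water in = 2030×0.250 + 2350×0.731 = 2225.3 g/s.
water mass fraction in S13 = 2225.3/4380 = 0.508.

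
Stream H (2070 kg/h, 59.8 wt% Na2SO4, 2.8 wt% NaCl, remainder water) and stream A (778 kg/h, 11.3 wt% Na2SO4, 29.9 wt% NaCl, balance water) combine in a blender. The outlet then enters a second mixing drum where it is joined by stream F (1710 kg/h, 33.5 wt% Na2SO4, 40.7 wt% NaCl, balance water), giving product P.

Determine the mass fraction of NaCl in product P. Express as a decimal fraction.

0.216

Overall, product flow = 4558 kg/h.
NaCl in = 2070×0.028 + 778×0.299 + 1710×0.407 = 986.55 kg/h.
NaCl fraction in P = 0.216.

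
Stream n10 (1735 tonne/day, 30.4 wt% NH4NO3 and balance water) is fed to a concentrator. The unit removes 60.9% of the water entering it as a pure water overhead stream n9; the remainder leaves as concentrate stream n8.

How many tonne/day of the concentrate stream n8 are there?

999.6 tonne/day

water entering = 1735×0.696 = 1207.6 tonne/day; overhead removed = 0.609×1207.6 = 735.4 tonne/day.
Concentrate = 1735 − 735.4 = 999.6 tonne/day.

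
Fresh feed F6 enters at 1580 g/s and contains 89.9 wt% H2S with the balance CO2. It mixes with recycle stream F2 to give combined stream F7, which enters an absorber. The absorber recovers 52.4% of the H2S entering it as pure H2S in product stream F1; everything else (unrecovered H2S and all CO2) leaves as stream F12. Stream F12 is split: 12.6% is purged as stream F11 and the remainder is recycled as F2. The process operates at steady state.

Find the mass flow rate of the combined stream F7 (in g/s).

CO2 enters only via F6 and leaves only via the purge: 1580×0.101 = 0.126×(CO2 in F12), and the absorber passes all CO2, so CO2 in F7 = CO2 in F12 = 1266.5 g/s.
H2S in F7: m_A = 1580×0.899 + (1−0.126)·(1−0.524)·m_A, so m_A = 1420.4/0.5840 = 2432.3 g/s.
F7 = 2432.3 + 1266.5 = 3698.8 g/s.

3699 g/s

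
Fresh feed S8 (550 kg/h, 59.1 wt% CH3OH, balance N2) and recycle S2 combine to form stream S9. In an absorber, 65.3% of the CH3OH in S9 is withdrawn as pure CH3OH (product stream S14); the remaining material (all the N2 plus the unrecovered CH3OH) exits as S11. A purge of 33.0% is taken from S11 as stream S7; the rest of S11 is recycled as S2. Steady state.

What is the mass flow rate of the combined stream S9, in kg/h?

N2 enters only via S8 and leaves only via the purge: 550×0.409 = 0.330×(N2 in S11), and the absorber passes all N2, so N2 in S9 = N2 in S11 = 681.67 kg/h.
CH3OH in S9: m_A = 550×0.591 + (1−0.330)·(1−0.653)·m_A, so m_A = 325.05/0.7675 = 423.51 kg/h.
S9 = 423.51 + 681.67 = 1105.2 kg/h.

1105 kg/h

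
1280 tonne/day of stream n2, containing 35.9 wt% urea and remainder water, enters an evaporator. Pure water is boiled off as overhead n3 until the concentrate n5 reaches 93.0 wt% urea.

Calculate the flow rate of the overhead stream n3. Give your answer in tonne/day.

785.9 tonne/day

urea is conserved: 1280×0.359 = 459.52 tonne/day all reports to the concentrate.
Concentrate = 459.52/(target fraction) = 494.11 tonne/day.
Overhead = 1280 − 494.11 = 785.89 tonne/day.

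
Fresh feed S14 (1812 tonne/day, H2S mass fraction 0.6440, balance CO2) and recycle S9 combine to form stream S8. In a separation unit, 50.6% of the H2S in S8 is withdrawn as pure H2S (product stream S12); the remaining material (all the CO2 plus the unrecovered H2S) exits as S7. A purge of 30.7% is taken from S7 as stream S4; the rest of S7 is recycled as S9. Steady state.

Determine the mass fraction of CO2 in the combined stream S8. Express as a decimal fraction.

0.5422

CO2 enters only via S14 and leaves only via the purge: 1812×0.356 = 0.307×(CO2 in S7), and the separation unit passes all CO2, so CO2 in S8 = CO2 in S7 = 2101.2 tonne/day.
H2S in S8: m_A = 1812×0.644 + (1−0.307)·(1−0.506)·m_A, so m_A = 1166.9/0.6577 = 1774.4 tonne/day.
S8 = 1774.4 + 2101.2 = 3875.6 tonne/day.
CO2 fraction in S8 = 2101.2/3875.6 = 0.5422.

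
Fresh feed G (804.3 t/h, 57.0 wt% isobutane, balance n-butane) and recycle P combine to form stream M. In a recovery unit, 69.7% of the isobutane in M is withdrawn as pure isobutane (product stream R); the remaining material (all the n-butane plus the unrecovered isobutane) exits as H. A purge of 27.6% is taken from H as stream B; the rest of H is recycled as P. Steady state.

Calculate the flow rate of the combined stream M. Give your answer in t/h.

1840 t/h

n-butane enters only via G and leaves only via the purge: 804.3×0.430 = 0.276×(n-butane in H), and the recovery unit passes all n-butane, so n-butane in M = n-butane in H = 1253.1 t/h.
isobutane in M: m_A = 804.3×0.570 + (1−0.276)·(1−0.697)·m_A, so m_A = 458.45/0.7806 = 587.28 t/h.
M = 587.28 + 1253.1 = 1840.4 t/h.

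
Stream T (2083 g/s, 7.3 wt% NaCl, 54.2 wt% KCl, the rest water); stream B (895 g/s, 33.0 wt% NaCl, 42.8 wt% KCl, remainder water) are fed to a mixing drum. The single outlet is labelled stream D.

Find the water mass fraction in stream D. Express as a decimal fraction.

Total flow out = 2083 + 895 = 2978 g/s.
water in = 2083×0.385 + 895×0.242 = 1018.5 g/s.
water mass fraction in D = 1018.5/2978 = 0.3420.

0.3420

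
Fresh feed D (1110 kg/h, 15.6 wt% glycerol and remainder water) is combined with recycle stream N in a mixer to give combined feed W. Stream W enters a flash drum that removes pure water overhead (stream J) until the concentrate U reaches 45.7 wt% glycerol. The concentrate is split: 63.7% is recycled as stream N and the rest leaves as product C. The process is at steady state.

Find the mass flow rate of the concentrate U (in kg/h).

1044 kg/h

Overall glycerol balance (none leaves overhead): glycerol in fresh feed = glycerol in product, i.e. 1110×0.156 = (1−0.637)·U·0.457.
U = 173.16/(0.457×0.363) = 1043.8 kg/h.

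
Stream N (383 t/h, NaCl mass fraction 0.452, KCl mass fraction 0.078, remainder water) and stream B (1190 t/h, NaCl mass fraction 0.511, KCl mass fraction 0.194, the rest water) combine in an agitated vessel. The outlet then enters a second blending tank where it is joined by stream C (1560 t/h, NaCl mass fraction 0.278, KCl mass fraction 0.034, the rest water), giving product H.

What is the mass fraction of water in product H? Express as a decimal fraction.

Overall, product flow = 3133 t/h.
water in = 383×0.470 + 1190×0.295 + 1560×0.688 = 1604.3 t/h.
water fraction in H = 0.512.

0.512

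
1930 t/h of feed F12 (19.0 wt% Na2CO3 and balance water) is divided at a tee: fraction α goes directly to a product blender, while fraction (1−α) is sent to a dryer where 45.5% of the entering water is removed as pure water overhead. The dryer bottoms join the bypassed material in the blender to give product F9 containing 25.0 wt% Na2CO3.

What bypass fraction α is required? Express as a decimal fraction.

0.349

All 1930×0.190 = 366.7 t/h of Na2CO3 reaches F9, so F9 = 366.7/0.250 = 1466.8 t/h and vapour = 463.2 t/h.
The evaporator receives (1−α)·1930 of feed at 0.810 water and removes 0.455 of that water:
0.455×0.810×(1−α)×1930 = 463.2
(1−α) = 463.2/711.3 = 0.6512;  α = 0.3488.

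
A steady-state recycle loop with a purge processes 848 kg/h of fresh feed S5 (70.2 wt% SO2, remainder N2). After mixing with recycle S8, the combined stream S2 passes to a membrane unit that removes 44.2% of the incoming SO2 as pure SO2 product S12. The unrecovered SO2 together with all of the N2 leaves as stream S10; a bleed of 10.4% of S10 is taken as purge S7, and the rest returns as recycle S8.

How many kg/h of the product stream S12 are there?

526.2 kg/h

SO2 in S2: m_A = 848×0.702 + (1−0.104)·(1−0.442)·m_A, so m_A = 595.3/0.5000 = 1190.5 kg/h.
Product S12 = 0.442×1190.5 = 526.21 kg/h.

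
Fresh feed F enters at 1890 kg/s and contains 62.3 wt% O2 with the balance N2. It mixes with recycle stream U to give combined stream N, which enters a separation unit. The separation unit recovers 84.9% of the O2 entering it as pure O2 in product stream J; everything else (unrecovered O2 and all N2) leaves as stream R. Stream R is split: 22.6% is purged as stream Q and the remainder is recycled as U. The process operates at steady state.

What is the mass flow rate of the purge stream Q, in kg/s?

N2 enters only via F and leaves only via the purge: 1890×0.377 = 0.226×(N2 in R), and the separation unit passes all N2, so N2 in N = N2 in R = 3152.8 kg/s.
O2 in N: m_A = 1890×0.623 + (1−0.226)·(1−0.849)·m_A, so m_A = 1177.5/0.8831 = 1333.3 kg/s.
R = (1−0.849)×1333.3 + 3152.8 = 3354.1 kg/s.
Purge Q = 0.226×3354.1 = 758.03 kg/s.

758 kg/s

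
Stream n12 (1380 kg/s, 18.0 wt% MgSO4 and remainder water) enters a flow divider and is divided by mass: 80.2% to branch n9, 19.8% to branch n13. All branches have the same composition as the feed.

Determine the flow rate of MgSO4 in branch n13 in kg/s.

49.18 kg/s

Branch n13 total = 0.198×1380 = 273.24 kg/s.
MgSO4 in n13 = 0.180×273.24 = 49.183 kg/s.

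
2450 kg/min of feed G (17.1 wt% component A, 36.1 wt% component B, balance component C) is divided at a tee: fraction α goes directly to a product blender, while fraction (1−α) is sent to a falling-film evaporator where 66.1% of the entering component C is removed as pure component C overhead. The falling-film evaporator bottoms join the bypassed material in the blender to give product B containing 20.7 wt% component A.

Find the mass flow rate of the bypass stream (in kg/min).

All 2450×0.171 = 418.95 kg/min of component A reaches B, so B = 418.95/0.207 = 2023.9 kg/min and vapour = 426.09 kg/min.
The evaporator receives (1−α)·2450 of feed at 0.468 component C and removes 0.661 of that component C:
0.661×0.468×(1−α)×2450 = 426.09
(1−α) = 426.09/757.9 = 0.5622;  α = 0.4378.
Bypass flow = 0.4378×2450 = 1072.6 kg/min.

1073 kg/min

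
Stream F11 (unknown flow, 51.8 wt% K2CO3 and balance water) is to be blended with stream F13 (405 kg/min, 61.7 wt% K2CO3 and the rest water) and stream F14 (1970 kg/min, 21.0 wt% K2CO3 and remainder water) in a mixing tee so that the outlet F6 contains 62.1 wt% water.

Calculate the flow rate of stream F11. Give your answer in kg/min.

Let F11 be the unknown flow. Total out = 2375 + F11.
water balance: 1711.4 + 0.482·F11 = 0.621·(2375 + F11)
(0.482 − 0.621)·F11 = 0.621×2375 − 1711.4 = -236.54
F11 = -236.54 / -0.139 = 1701.7 kg/min

1702 kg/min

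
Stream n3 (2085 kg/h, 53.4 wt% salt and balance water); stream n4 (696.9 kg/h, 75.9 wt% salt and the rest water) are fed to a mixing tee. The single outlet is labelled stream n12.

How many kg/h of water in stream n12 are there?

water out = water in = 2085×0.466 + 696.9×0.241 = 1139.6 kg/h.

1140 kg/h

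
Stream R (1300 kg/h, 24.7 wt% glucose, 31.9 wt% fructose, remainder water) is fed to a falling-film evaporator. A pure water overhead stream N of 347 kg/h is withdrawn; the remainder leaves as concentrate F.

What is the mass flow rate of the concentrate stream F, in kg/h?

Concentrate = 1300 − 347 = 953 kg/h.

953 kg/h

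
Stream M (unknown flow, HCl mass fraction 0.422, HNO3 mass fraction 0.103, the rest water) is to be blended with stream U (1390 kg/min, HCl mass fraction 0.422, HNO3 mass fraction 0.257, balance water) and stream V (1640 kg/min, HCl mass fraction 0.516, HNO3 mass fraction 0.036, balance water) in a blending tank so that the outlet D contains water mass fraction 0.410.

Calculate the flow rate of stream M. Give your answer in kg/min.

Let M be the unknown flow. Total out = 3030 + M.
water balance: 1180.9 + 0.475·M = 0.410·(3030 + M)
(0.475 − 0.410)·M = 0.410×3030 − 1180.9 = 61.39
M = 61.39 / 0.065 = 944.46 kg/min

944.5 kg/min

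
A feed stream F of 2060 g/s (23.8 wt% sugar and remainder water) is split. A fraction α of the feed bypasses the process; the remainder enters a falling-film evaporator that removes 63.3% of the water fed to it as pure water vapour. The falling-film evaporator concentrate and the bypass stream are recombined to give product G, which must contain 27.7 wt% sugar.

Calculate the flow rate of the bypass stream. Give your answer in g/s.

All 2060×0.238 = 490.28 g/s of sugar reaches G, so G = 490.28/0.277 = 1770 g/s and vapour = 290.04 g/s.
The evaporator receives (1−α)·2060 of feed at 0.762 water and removes 0.633 of that water:
0.633×0.762×(1−α)×2060 = 290.04
(1−α) = 290.04/993.63 = 0.2919;  α = 0.7081.
Bypass flow = 0.7081×2060 = 1458.7 g/s.

1459 g/s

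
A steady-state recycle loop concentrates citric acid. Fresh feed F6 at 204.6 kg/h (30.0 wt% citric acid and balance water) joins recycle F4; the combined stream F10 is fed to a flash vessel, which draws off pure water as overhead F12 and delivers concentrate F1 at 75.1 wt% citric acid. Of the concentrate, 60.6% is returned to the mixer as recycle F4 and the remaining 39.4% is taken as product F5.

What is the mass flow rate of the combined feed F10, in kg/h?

330.3 kg/h

Overall citric acid balance (none leaves overhead): citric acid in fresh feed = citric acid in product, i.e. 204.6×0.300 = (1−0.606)·F1·0.751.
F1 = 61.38/(0.751×0.394) = 207.44 kg/h.
Recycle F4 = 0.606×207.44 = 125.71 kg/h.
Combined feed F10 = 204.6 + 125.71 = 330.31 kg/h.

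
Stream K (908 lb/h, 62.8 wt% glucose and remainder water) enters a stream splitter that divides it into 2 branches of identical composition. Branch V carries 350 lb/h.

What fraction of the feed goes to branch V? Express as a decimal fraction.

Fraction to V = 350/908 = 0.3855.

0.385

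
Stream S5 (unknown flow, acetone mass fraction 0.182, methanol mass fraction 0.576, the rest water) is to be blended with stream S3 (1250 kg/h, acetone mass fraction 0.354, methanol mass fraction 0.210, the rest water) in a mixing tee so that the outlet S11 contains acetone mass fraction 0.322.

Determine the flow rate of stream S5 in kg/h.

Let S5 be the unknown flow. Total out = 1250 + S5.
acetone balance: 442.5 + 0.182·S5 = 0.322·(1250 + S5)
(0.182 − 0.322)·S5 = 0.322×1250 − 442.5 = -40
S5 = -40 / -0.140 = 285.71 kg/h

285.7 kg/h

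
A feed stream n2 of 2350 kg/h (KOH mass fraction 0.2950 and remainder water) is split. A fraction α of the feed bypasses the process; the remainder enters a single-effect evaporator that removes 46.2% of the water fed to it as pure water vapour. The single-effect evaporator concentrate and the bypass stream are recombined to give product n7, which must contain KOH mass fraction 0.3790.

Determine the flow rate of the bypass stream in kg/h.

All 2350×0.295 = 693.25 kg/h of KOH reaches n7, so n7 = 693.25/0.379 = 1829.2 kg/h and vapour = 520.84 kg/h.
The evaporator receives (1−α)·2350 of feed at 0.705 water and removes 0.462 of that water:
0.462×0.705×(1−α)×2350 = 520.84
(1−α) = 520.84/765.42 = 0.6805;  α = 0.3195.
Bypass flow = 0.3195×2350 = 750.9 kg/h.

750.9 kg/h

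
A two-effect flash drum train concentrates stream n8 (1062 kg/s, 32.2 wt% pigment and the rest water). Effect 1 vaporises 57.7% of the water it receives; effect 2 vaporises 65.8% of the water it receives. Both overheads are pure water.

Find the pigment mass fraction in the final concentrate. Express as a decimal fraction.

0.7665

water in feed = 1062×0.678 = 720.04 kg/s.
After stage 1: water left = (1−0.577)×720.04 = 304.58; stream total = 646.54 kg/s.
After stage 2: water left = (1−0.658)×304.58 = 104.16; final concentrate = 446.13 kg/s.
pigment fraction = 341.96/446.13 = 0.7665.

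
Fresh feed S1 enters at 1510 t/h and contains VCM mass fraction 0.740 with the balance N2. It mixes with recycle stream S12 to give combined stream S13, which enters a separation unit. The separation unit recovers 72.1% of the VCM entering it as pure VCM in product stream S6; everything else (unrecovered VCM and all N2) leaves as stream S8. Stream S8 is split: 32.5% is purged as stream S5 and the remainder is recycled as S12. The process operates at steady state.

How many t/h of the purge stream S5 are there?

N2 enters only via S1 and leaves only via the purge: 1510×0.260 = 0.325×(N2 in S8), and the separation unit passes all N2, so N2 in S13 = N2 in S8 = 1208 t/h.
VCM in S13: m_A = 1510×0.740 + (1−0.325)·(1−0.721)·m_A, so m_A = 1117.4/0.8117 = 1376.7 t/h.
S8 = (1−0.721)×1376.7 + 1208 = 1592.1 t/h.
Purge S5 = 0.325×1592.1 = 517.43 t/h.

517.4 t/h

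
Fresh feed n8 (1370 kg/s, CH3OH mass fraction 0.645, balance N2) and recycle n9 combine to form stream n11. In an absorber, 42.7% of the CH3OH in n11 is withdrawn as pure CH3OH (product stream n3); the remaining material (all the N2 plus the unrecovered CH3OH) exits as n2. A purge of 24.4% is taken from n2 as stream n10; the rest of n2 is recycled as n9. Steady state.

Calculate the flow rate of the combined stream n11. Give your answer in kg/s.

3552 kg/s

N2 enters only via n8 and leaves only via the purge: 1370×0.355 = 0.244×(N2 in n2), and the absorber passes all N2, so N2 in n11 = N2 in n2 = 1993.2 kg/s.
CH3OH in n11: m_A = 1370×0.645 + (1−0.244)·(1−0.427)·m_A, so m_A = 883.65/0.5668 = 1559 kg/s.
n11 = 1559 + 1993.2 = 3552.2 kg/s.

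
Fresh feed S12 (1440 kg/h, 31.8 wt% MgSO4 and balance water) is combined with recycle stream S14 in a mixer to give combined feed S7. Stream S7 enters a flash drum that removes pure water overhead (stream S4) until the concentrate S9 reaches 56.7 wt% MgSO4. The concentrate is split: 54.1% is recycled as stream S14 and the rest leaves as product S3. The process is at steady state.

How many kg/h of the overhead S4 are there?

632.4 kg/h

Overall MgSO4 balance (none leaves overhead): MgSO4 in fresh feed = MgSO4 in product, i.e. 1440×0.318 = (1−0.541)·S9·0.567.
S9 = 457.92/(0.567×0.459) = 1759.5 kg/h.
Recycle S14 = 0.541×1759.5 = 951.9 kg/h.
Combined feed S7 = 1440 + 951.9 = 2391.9 kg/h.
Overhead S4 = S7 − S9 = 2391.9 − 1759.5 = 632.38 kg/h.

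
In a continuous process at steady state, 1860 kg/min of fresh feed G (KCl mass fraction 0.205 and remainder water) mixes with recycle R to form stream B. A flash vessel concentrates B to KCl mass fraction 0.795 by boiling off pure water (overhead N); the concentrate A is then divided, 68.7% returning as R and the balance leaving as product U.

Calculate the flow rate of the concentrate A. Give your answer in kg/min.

Overall KCl balance (none leaves overhead): KCl in fresh feed = KCl in product, i.e. 1860×0.205 = (1−0.687)·A·0.795.
A = 381.3/(0.795×0.313) = 1532.3 kg/min.

1532 kg/min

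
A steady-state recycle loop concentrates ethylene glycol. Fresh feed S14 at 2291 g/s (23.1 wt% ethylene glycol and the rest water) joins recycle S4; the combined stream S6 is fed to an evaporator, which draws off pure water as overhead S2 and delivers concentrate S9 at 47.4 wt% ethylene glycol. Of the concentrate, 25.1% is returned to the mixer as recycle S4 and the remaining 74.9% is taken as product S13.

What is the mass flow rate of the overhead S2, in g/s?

1175 g/s

Overall ethylene glycol balance (none leaves overhead): ethylene glycol in fresh feed = ethylene glycol in product, i.e. 2291×0.231 = (1−0.251)·S9·0.474.
S9 = 529.22/(0.474×0.749) = 1490.7 g/s.
Recycle S4 = 0.251×1490.7 = 374.15 g/s.
Combined feed S6 = 2291 + 374.15 = 2665.2 g/s.
Overhead S2 = S6 − S9 = 2665.2 − 1490.7 = 1174.5 g/s.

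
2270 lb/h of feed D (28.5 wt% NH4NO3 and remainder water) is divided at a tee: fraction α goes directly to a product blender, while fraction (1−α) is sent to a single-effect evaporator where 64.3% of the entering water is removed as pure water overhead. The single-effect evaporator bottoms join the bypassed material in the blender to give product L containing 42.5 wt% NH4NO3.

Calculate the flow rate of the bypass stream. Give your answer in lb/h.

643.5 lb/h

All 2270×0.285 = 646.95 lb/h of NH4NO3 reaches L, so L = 646.95/0.425 = 1522.2 lb/h and vapour = 747.76 lb/h.
The evaporator receives (1−α)·2270 of feed at 0.715 water and removes 0.643 of that water:
0.643×0.715×(1−α)×2270 = 747.76
(1−α) = 747.76/1043.6 = 0.7165;  α = 0.2835.
Bypass flow = 0.2835×2270 = 643.52 lb/h.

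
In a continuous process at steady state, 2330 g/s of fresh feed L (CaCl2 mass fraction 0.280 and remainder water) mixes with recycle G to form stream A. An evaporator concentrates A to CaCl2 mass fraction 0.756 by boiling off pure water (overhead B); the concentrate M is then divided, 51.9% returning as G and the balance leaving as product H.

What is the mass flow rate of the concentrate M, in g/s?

1794 g/s

Overall CaCl2 balance (none leaves overhead): CaCl2 in fresh feed = CaCl2 in product, i.e. 2330×0.280 = (1−0.519)·M·0.756.
M = 652.4/(0.756×0.481) = 1794.1 g/s.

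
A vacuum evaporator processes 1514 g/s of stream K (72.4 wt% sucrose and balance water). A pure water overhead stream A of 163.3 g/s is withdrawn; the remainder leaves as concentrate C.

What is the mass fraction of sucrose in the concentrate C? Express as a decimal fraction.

sucrose is not removed: 1514×0.724 = 1096.1 g/s of sucrose enters C.
Concentrate = 1514 − 163.3 = 1350.7 g/s.
Mass fraction = 1096.1/1350.7 = 0.8115.

0.8115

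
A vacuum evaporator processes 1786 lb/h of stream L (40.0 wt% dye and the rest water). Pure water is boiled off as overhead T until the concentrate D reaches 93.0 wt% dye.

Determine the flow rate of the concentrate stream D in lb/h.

768.2 lb/h

dye is conserved: 1786×0.400 = 714.4 lb/h all reports to the concentrate.
Concentrate = 714.4/(target fraction) = 768.17 lb/h.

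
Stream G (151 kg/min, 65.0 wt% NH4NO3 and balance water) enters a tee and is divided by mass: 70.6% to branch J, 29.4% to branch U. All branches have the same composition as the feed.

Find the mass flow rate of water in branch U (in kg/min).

15.54 kg/min

Branch U total = 0.294×151 = 44.394 kg/min.
water in U = 0.350×44.394 = 15.538 kg/min.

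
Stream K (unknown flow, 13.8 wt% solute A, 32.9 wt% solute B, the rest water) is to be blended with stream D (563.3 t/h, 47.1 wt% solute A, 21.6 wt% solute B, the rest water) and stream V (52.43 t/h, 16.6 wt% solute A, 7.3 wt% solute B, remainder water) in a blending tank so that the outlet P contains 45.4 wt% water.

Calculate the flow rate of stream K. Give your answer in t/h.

801.6 t/h

Let K be the unknown flow. Total out = 615.73 + K.
water balance: 216.21 + 0.533·K = 0.454·(615.73 + K)
(0.533 − 0.454)·K = 0.454×615.73 − 216.21 = 63.329
K = 63.329 / 0.079 = 801.64 t/h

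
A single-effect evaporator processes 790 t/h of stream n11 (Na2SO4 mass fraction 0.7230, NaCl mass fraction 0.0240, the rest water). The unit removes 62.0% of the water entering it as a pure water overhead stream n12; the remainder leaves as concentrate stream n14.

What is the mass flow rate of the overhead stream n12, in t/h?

water entering = 790×0.253 = 199.87 t/h; overhead removed = 0.620×199.87 = 123.92 t/h.

123.9 t/h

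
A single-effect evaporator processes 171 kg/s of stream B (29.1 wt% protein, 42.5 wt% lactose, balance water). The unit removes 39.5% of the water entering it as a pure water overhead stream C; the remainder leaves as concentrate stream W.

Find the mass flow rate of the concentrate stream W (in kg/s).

water entering = 171×0.284 = 48.564 kg/s; overhead removed = 0.395×48.564 = 19.183 kg/s.
Concentrate = 171 − 19.183 = 151.82 kg/s.

151.8 kg/s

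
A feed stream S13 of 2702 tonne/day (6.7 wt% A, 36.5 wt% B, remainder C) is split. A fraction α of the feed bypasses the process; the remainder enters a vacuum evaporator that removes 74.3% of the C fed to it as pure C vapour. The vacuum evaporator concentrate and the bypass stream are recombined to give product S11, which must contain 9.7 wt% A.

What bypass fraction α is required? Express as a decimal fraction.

0.267

All 2702×0.067 = 181.03 tonne/day of A reaches S11, so S11 = 181.03/0.097 = 1866.3 tonne/day and vapour = 835.67 tonne/day.
The evaporator receives (1−α)·2702 of feed at 0.568 C and removes 0.743 of that C:
0.743×0.568×(1−α)×2702 = 835.67
(1−α) = 835.67/1140.3 = 0.7328;  α = 0.2672.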